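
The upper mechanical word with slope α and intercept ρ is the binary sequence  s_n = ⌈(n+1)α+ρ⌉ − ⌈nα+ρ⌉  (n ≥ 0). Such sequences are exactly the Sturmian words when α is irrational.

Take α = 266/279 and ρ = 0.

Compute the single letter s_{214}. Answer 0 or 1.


0

(n+1)α + ρ = (215·266) / 279 = 57190/279
nα + ρ     = (214·266) / 279 = 56924/279
⌈57190/279⌉ = 205,  ⌈56924/279⌉ = 205
s_{214} = 205 − 205 = 0


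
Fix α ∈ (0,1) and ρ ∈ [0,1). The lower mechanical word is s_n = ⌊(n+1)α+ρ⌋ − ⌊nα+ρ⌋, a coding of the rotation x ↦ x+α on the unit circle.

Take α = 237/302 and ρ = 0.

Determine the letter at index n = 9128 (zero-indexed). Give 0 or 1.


1

(n+1)α + ρ = (9129·237) / 302 = 2163573/302
nα + ρ     = (9128·237) / 302 = 2163336/302
⌊2163573/302⌋ = 7164,  ⌊2163336/302⌋ = 7163
s_{9128} = 7164 − 7163 = 1


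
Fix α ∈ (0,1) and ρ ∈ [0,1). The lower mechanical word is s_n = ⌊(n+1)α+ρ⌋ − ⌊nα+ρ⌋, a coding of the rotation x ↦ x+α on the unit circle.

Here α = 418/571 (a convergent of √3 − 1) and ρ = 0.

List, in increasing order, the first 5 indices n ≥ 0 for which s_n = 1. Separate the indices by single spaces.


n=0: ⌊418/571⌋−⌊0/571⌋ = 0−0 = 0
n=1: ⌊836/571⌋−⌊418/571⌋ = 1−0 = 1  ← one
n=2: ⌊1254/571⌋−⌊836/571⌋ = 2−1 = 1  ← one
n=3: ⌊1672/571⌋−⌊1254/571⌋ = 2−2 = 0
n=4: ⌊2090/571⌋−⌊1672/571⌋ = 3−2 = 1  ← one
n=5: ⌊2508/571⌋−⌊2090/571⌋ = 4−3 = 1  ← one
n=6: ⌊2926/571⌋−⌊2508/571⌋ = 5−4 = 1  ← one
positions of the first 5 ones: 1 2 4 5 6

1 2 4 5 6


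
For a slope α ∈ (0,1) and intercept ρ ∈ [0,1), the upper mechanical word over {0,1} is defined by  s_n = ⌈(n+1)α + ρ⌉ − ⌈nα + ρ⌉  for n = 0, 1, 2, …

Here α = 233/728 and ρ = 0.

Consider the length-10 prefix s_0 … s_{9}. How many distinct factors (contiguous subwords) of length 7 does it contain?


3

t_n = ⌈(n·233)/728⌉ for n = 0 … 10:
  n=0…9: ⌈0/728⌉=0 ⌈233/728⌉=1 ⌈466/728⌉=1 ⌈699/728⌉=1 ⌈932/728⌉=2 ⌈1165/728⌉=2 ⌈1398/728⌉=2 ⌈1631/728⌉=3 ⌈1864/728⌉=3 ⌈2097/728⌉=3
  n=10: ⌈2330/728⌉=4
s_n = t_(n+1) − t_n for n = 0 … 9 gives
prefix = 1001001001
slide a length-7 window over [0..6] … [3..9] (4 windows); first occurrence of each distinct factor:
  [  0..  6] 1001001
  [  1..  7] 0010010
  [  2..  8] 0100100
  (the other 1 window repeats one of these)
distinct factors: {0010010, 0100100, 1001001}
count = 3  (Sturmian bound for length 7 is 8)


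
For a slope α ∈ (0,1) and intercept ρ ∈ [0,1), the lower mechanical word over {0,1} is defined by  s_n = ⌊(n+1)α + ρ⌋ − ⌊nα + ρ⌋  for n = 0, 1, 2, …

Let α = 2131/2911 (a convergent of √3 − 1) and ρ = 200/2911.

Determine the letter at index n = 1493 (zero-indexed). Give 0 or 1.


(n+1)α + ρ = (1494·2131 + 200) / 2911 = 3183914/2911
nα + ρ     = (1493·2131 + 200) / 2911 = 3181783/2911
⌊3183914/2911⌋ = 1093,  ⌊3181783/2911⌋ = 1093
s_{1493} = 1093 − 1093 = 0

0


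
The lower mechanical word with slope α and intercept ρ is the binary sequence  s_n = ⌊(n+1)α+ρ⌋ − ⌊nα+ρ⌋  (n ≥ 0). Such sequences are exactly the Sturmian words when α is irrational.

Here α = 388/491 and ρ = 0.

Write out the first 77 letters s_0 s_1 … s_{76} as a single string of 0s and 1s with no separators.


n=0: ⌊(1·388)/491⌋ − ⌊(0·388)/491⌋ = ⌊388/491⌋ − ⌊0/491⌋ = 0 − 0 = 0
n=1: ⌊(2·388)/491⌋ − ⌊(1·388)/491⌋ = ⌊776/491⌋ − ⌊388/491⌋ = 1 − 0 = 1
n=2: ⌊(3·388)/491⌋ − ⌊(2·388)/491⌋ = ⌊1164/491⌋ − ⌊776/491⌋ = 2 − 1 = 1
n=3: ⌊(4·388)/491⌋ − ⌊(3·388)/491⌋ = ⌊1552/491⌋ − ⌊1164/491⌋ = 3 − 2 = 1
n=4: ⌊(5·388)/491⌋ − ⌊(4·388)/491⌋ = ⌊1940/491⌋ − ⌊1552/491⌋ = 3 − 3 = 0
n=5: ⌊(6·388)/491⌋ − ⌊(5·388)/491⌋ = ⌊2328/491⌋ − ⌊1940/491⌋ = 4 − 3 = 1
n=6: ⌊(7·388)/491⌋ − ⌊(6·388)/491⌋ = ⌊2716/491⌋ − ⌊2328/491⌋ = 5 − 4 = 1
n=7: ⌊(8·388)/491⌋ − ⌊(7·388)/491⌋ = ⌊3104/491⌋ − ⌊2716/491⌋ = 6 − 5 = 1
n=8: ⌊(9·388)/491⌋ − ⌊(8·388)/491⌋ = ⌊3492/491⌋ − ⌊3104/491⌋ = 7 − 6 = 1
n=9: ⌊(10·388)/491⌋ − ⌊(9·388)/491⌋ = ⌊3880/491⌋ − ⌊3492/491⌋ = 7 − 7 = 0
n=10: ⌊(11·388)/491⌋ − ⌊(10·388)/491⌋ = ⌊4268/491⌋ − ⌊3880/491⌋ = 8 − 7 = 1
n=11: ⌊(12·388)/491⌋ − ⌊(11·388)/491⌋ = ⌊4656/491⌋ − ⌊4268/491⌋ = 9 − 8 = 1
n=12: ⌊(13·388)/491⌋ − ⌊(12·388)/491⌋ = ⌊5044/491⌋ − ⌊4656/491⌋ = 10 − 9 = 1
n=13: ⌊(14·388)/491⌋ − ⌊(13·388)/491⌋ = ⌊5432/491⌋ − ⌊5044/491⌋ = 11 − 10 = 1
n=14: ⌊(15·388)/491⌋ − ⌊(14·388)/491⌋ = ⌊5820/491⌋ − ⌊5432/491⌋ = 11 − 11 = 0
n=15: ⌊(16·388)/491⌋ − ⌊(15·388)/491⌋ = ⌊6208/491⌋ − ⌊5820/491⌋ = 12 − 11 = 1
n=16: ⌊(17·388)/491⌋ − ⌊(16·388)/491⌋ = ⌊6596/491⌋ − ⌊6208/491⌋ = 13 − 12 = 1
n=17: ⌊(18·388)/491⌋ − ⌊(17·388)/491⌋ = ⌊6984/491⌋ − ⌊6596/491⌋ = 14 − 13 = 1
n=18: ⌊(19·388)/491⌋ − ⌊(18·388)/491⌋ = ⌊7372/491⌋ − ⌊6984/491⌋ = 15 − 14 = 1
n=19: ⌊(20·388)/491⌋ − ⌊(19·388)/491⌋ = ⌊7760/491⌋ − ⌊7372/491⌋ = 15 − 15 = 0
n=20: ⌊(21·388)/491⌋ − ⌊(20·388)/491⌋ = ⌊8148/491⌋ − ⌊7760/491⌋ = 16 − 15 = 1
n=21: ⌊(22·388)/491⌋ − ⌊(21·388)/491⌋ = ⌊8536/491⌋ − ⌊8148/491⌋ = 17 − 16 = 1
n=22: ⌊(23·388)/491⌋ − ⌊(22·388)/491⌋ = ⌊8924/491⌋ − ⌊8536/491⌋ = 18 − 17 = 1
n=23: ⌊(24·388)/491⌋ − ⌊(23·388)/491⌋ = ⌊9312/491⌋ − ⌊8924/491⌋ = 18 − 18 = 0
n=24: ⌊(25·388)/491⌋ − ⌊(24·388)/491⌋ = ⌊9700/491⌋ − ⌊9312/491⌋ = 19 − 18 = 1
n=25: ⌊(26·388)/491⌋ − ⌊(25·388)/491⌋ = ⌊10088/491⌋ − ⌊9700/491⌋ = 20 − 19 = 1
n=26: ⌊(27·388)/491⌋ − ⌊(26·388)/491⌋ = ⌊10476/491⌋ − ⌊10088/491⌋ = 21 − 20 = 1
n=27: ⌊(28·388)/491⌋ − ⌊(27·388)/491⌋ = ⌊10864/491⌋ − ⌊10476/491⌋ = 22 − 21 = 1
n=28: ⌊(29·388)/491⌋ − ⌊(28·388)/491⌋ = ⌊11252/491⌋ − ⌊10864/491⌋ = 22 − 22 = 0
n=29: ⌊(30·388)/491⌋ − ⌊(29·388)/491⌋ = ⌊11640/491⌋ − ⌊11252/491⌋ = 23 − 22 = 1
n=30: ⌊(31·388)/491⌋ − ⌊(30·388)/491⌋ = ⌊12028/491⌋ − ⌊11640/491⌋ = 24 − 23 = 1
n=31: ⌊(32·388)/491⌋ − ⌊(31·388)/491⌋ = ⌊12416/491⌋ − ⌊12028/491⌋ = 25 − 24 = 1
n=32: ⌊(33·388)/491⌋ − ⌊(32·388)/491⌋ = ⌊12804/491⌋ − ⌊12416/491⌋ = 26 − 25 = 1
n=33: ⌊(34·388)/491⌋ − ⌊(33·388)/491⌋ = ⌊13192/491⌋ − ⌊12804/491⌋ = 26 − 26 = 0
n=34: ⌊(35·388)/491⌋ − ⌊(34·388)/491⌋ = ⌊13580/491⌋ − ⌊13192/491⌋ = 27 − 26 = 1
n=35: ⌊(36·388)/491⌋ − ⌊(35·388)/491⌋ = ⌊13968/491⌋ − ⌊13580/491⌋ = 28 − 27 = 1
n=36: ⌊(37·388)/491⌋ − ⌊(36·388)/491⌋ = ⌊14356/491⌋ − ⌊13968/491⌋ = 29 − 28 = 1
n=37: ⌊(38·388)/491⌋ − ⌊(37·388)/491⌋ = ⌊14744/491⌋ − ⌊14356/491⌋ = 30 − 29 = 1
n=38: ⌊(39·388)/491⌋ − ⌊(38·388)/491⌋ = ⌊15132/491⌋ − ⌊14744/491⌋ = 30 − 30 = 0
n=39: ⌊(40·388)/491⌋ − ⌊(39·388)/491⌋ = ⌊15520/491⌋ − ⌊15132/491⌋ = 31 − 30 = 1
n=40: ⌊(41·388)/491⌋ − ⌊(40·388)/491⌋ = ⌊15908/491⌋ − ⌊15520/491⌋ = 32 − 31 = 1
n=41: ⌊(42·388)/491⌋ − ⌊(41·388)/491⌋ = ⌊16296/491⌋ − ⌊15908/491⌋ = 33 − 32 = 1
n=42: ⌊(43·388)/491⌋ − ⌊(42·388)/491⌋ = ⌊16684/491⌋ − ⌊16296/491⌋ = 33 − 33 = 0
n=43: ⌊(44·388)/491⌋ − ⌊(43·388)/491⌋ = ⌊17072/491⌋ − ⌊16684/491⌋ = 34 − 33 = 1
n=44: ⌊(45·388)/491⌋ − ⌊(44·388)/491⌋ = ⌊17460/491⌋ − ⌊17072/491⌋ = 35 − 34 = 1
n=45: ⌊(46·388)/491⌋ − ⌊(45·388)/491⌋ = ⌊17848/491⌋ − ⌊17460/491⌋ = 36 − 35 = 1
n=46: ⌊(47·388)/491⌋ − ⌊(46·388)/491⌋ = ⌊18236/491⌋ − ⌊17848/491⌋ = 37 − 36 = 1
n=47: ⌊(48·388)/491⌋ − ⌊(47·388)/491⌋ = ⌊18624/491⌋ − ⌊18236/491⌋ = 37 − 37 = 0
n=48: ⌊(49·388)/491⌋ − ⌊(48·388)/491⌋ = ⌊19012/491⌋ − ⌊18624/491⌋ = 38 − 37 = 1
n=49: ⌊(50·388)/491⌋ − ⌊(49·388)/491⌋ = ⌊19400/491⌋ − ⌊19012/491⌋ = 39 − 38 = 1
n=50: ⌊(51·388)/491⌋ − ⌊(50·388)/491⌋ = ⌊19788/491⌋ − ⌊19400/491⌋ = 40 − 39 = 1
n=51: ⌊(52·388)/491⌋ − ⌊(51·388)/491⌋ = ⌊20176/491⌋ − ⌊19788/491⌋ = 41 − 40 = 1
n=52: ⌊(53·388)/491⌋ − ⌊(52·388)/491⌋ = ⌊20564/491⌋ − ⌊20176/491⌋ = 41 − 41 = 0
n=53: ⌊(54·388)/491⌋ − ⌊(53·388)/491⌋ = ⌊20952/491⌋ − ⌊20564/491⌋ = 42 − 41 = 1
n=54: ⌊(55·388)/491⌋ − ⌊(54·388)/491⌋ = ⌊21340/491⌋ − ⌊20952/491⌋ = 43 − 42 = 1
n=55: ⌊(56·388)/491⌋ − ⌊(55·388)/491⌋ = ⌊21728/491⌋ − ⌊21340/491⌋ = 44 − 43 = 1
n=56: ⌊(57·388)/491⌋ − ⌊(56·388)/491⌋ = ⌊22116/491⌋ − ⌊21728/491⌋ = 45 − 44 = 1
n=57: ⌊(58·388)/491⌋ − ⌊(57·388)/491⌋ = ⌊22504/491⌋ − ⌊22116/491⌋ = 45 − 45 = 0
n=58: ⌊(59·388)/491⌋ − ⌊(58·388)/491⌋ = ⌊22892/491⌋ − ⌊22504/491⌋ = 46 − 45 = 1
n=59: ⌊(60·388)/491⌋ − ⌊(59·388)/491⌋ = ⌊23280/491⌋ − ⌊22892/491⌋ = 47 − 46 = 1
n=60: ⌊(61·388)/491⌋ − ⌊(60·388)/491⌋ = ⌊23668/491⌋ − ⌊23280/491⌋ = 48 − 47 = 1
n=61: ⌊(62·388)/491⌋ − ⌊(61·388)/491⌋ = ⌊24056/491⌋ − ⌊23668/491⌋ = 48 − 48 = 0
n=62: ⌊(63·388)/491⌋ − ⌊(62·388)/491⌋ = ⌊24444/491⌋ − ⌊24056/491⌋ = 49 − 48 = 1
n=63: ⌊(64·388)/491⌋ − ⌊(63·388)/491⌋ = ⌊24832/491⌋ − ⌊24444/491⌋ = 50 − 49 = 1
n=64: ⌊(65·388)/491⌋ − ⌊(64·388)/491⌋ = ⌊25220/491⌋ − ⌊24832/491⌋ = 51 − 50 = 1
n=65: ⌊(66·388)/491⌋ − ⌊(65·388)/491⌋ = ⌊25608/491⌋ − ⌊25220/491⌋ = 52 − 51 = 1
n=66: ⌊(67·388)/491⌋ − ⌊(66·388)/491⌋ = ⌊25996/491⌋ − ⌊25608/491⌋ = 52 − 52 = 0
n=67: ⌊(68·388)/491⌋ − ⌊(67·388)/491⌋ = ⌊26384/491⌋ − ⌊25996/491⌋ = 53 − 52 = 1
n=68: ⌊(69·388)/491⌋ − ⌊(68·388)/491⌋ = ⌊26772/491⌋ − ⌊26384/491⌋ = 54 − 53 = 1
n=69: ⌊(70·388)/491⌋ − ⌊(69·388)/491⌋ = ⌊27160/491⌋ − ⌊26772/491⌋ = 55 − 54 = 1
n=70: ⌊(71·388)/491⌋ − ⌊(70·388)/491⌋ = ⌊27548/491⌋ − ⌊27160/491⌋ = 56 − 55 = 1
n=71: ⌊(72·388)/491⌋ − ⌊(71·388)/491⌋ = ⌊27936/491⌋ − ⌊27548/491⌋ = 56 − 56 = 0
n=72: ⌊(73·388)/491⌋ − ⌊(72·388)/491⌋ = ⌊28324/491⌋ − ⌊27936/491⌋ = 57 − 56 = 1
n=73: ⌊(74·388)/491⌋ − ⌊(73·388)/491⌋ = ⌊28712/491⌋ − ⌊28324/491⌋ = 58 − 57 = 1
n=74: ⌊(75·388)/491⌋ − ⌊(74·388)/491⌋ = ⌊29100/491⌋ − ⌊28712/491⌋ = 59 − 58 = 1
n=75: ⌊(76·388)/491⌋ − ⌊(75·388)/491⌋ = ⌊29488/491⌋ − ⌊29100/491⌋ = 60 − 59 = 1
n=76: ⌊(77·388)/491⌋ − ⌊(76·388)/491⌋ = ⌊29876/491⌋ − ⌊29488/491⌋ = 60 − 60 = 0

01110111101111011110111011110111101111011101111011110111101110111101111011110


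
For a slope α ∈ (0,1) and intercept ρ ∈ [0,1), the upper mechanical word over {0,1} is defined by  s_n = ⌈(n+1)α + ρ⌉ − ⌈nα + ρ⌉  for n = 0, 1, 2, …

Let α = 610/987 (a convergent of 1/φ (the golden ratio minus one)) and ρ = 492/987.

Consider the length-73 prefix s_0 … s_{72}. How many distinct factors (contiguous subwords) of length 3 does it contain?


4

t_n = ⌈(n·610+492)/987⌉ for n = 0 … 73:
  n=0…9: ⌈492/987⌉=1 ⌈1102/987⌉=2 ⌈1712/987⌉=2 ⌈2322/987⌉=3 ⌈2932/987⌉=3 ⌈3542/987⌉=4 ⌈4152/987⌉=5 ⌈4762/987⌉=5 ⌈5372/987⌉=6 ⌈5982/987⌉=7
  n=10…19: ⌈6592/987⌉=7 ⌈7202/987⌉=8 ⌈7812/987⌉=8 ⌈8422/987⌉=9 ⌈9032/987⌉=10 ⌈9642/987⌉=10 ⌈10252/987⌉=11 ⌈10862/987⌉=12 ⌈11472/987⌉=12 ⌈12082/987⌉=13
  n=20…29: ⌈12692/987⌉=13 ⌈13302/987⌉=14 ⌈13912/987⌉=15 ⌈14522/987⌉=15 ⌈15132/987⌉=16 ⌈15742/987⌉=16 ⌈16352/987⌉=17 ⌈16962/987⌉=18 ⌈17572/987⌉=18 ⌈18182/987⌉=19
  n=30…39: ⌈18792/987⌉=20 ⌈19402/987⌉=20 ⌈20012/987⌉=21 ⌈20622/987⌉=21 ⌈21232/987⌉=22 ⌈21842/987⌉=23 ⌈22452/987⌉=23 ⌈23062/987⌉=24 ⌈23672/987⌉=24 ⌈24282/987⌉=25
  n=40…49: ⌈24892/987⌉=26 ⌈25502/987⌉=26 ⌈26112/987⌉=27 ⌈26722/987⌉=28 ⌈27332/987⌉=28 ⌈27942/987⌉=29 ⌈28552/987⌉=29 ⌈29162/987⌉=30 ⌈29772/987⌉=31 ⌈30382/987⌉=31
  n=50…59: ⌈30992/987⌉=32 ⌈31602/987⌉=33 ⌈32212/987⌉=33 ⌈32822/987⌉=34 ⌈33432/987⌉=34 ⌈34042/987⌉=35 ⌈34652/987⌉=36 ⌈35262/987⌉=36 ⌈35872/987⌉=37 ⌈36482/987⌉=37
  n=60…69: ⌈37092/987⌉=38 ⌈37702/987⌉=39 ⌈38312/987⌉=39 ⌈38922/987⌉=40 ⌈39532/987⌉=41 ⌈40142/987⌉=41 ⌈40752/987⌉=42 ⌈41362/987⌉=42 ⌈41972/987⌉=43 ⌈42582/987⌉=44
  n=70…73: ⌈43192/987⌉=44 ⌈43802/987⌉=45 ⌈44412/987⌉=45 ⌈45022/987⌉=46
s_n = t_(n+1) − t_n for n = 0 … 72 gives
prefix = 1010110110101101101011010110110101101011011010110110101101011011010110101
slide a length-3 window over [0..2] … [70..72] (71 windows); first occurrence of each distinct factor:
  [  0..  2] 101
  [  1..  3] 010
  [  3..  5] 011
  [  4..  6] 110
  (the other 67 windows repeat one of these)
distinct factors: {010, 011, 101, 110}
count = 4  (Sturmian bound for length 3 is 4)


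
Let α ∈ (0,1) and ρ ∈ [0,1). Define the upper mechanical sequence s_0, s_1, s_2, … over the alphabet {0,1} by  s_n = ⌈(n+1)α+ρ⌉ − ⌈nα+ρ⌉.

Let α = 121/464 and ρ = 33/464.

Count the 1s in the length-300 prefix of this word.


78

#1s = Σ_{n=0}^{299} s_n = Σ_{n=0}^{299} (⌈(n+1)α+ρ⌉ − ⌈nα+ρ⌉)
the sum telescopes: every ⌈nα+ρ⌉ with 0 < n < 300 appears once with + and once with −, leaving ⌈300α+ρ⌉ − ⌈0·α+ρ⌉
300α + ρ = (300·121 + 33) / 464 = 36333/464
ρ = 33/464
⌈36333/464⌉ = 79,  ⌈33/464⌉ = 1
#1s = 79 − 1 = 78


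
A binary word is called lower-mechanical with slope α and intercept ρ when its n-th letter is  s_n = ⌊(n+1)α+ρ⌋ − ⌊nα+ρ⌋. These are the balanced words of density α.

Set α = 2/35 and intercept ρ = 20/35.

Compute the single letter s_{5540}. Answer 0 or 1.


(n+1)α + ρ = (5541·2 + 20) / 35 = 11102/35
nα + ρ     = (5540·2 + 20) / 35 = 11100/35
⌊11102/35⌋ = 317,  ⌊11100/35⌋ = 317
s_{5540} = 317 − 317 = 0

0


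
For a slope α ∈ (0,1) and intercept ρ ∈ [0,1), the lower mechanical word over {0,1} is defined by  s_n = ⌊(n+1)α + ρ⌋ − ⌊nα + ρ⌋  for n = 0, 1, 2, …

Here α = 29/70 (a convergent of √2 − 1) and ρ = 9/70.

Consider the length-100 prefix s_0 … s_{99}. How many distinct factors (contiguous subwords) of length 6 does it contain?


t_n = ⌊(n·29+9)/70⌋ for n = 0 … 100:
  n=0…9: ⌊9/70⌋=0 ⌊38/70⌋=0 ⌊67/70⌋=0 ⌊96/70⌋=1 ⌊125/70⌋=1 ⌊154/70⌋=2 ⌊183/70⌋=2 ⌊212/70⌋=3 ⌊241/70⌋=3 ⌊270/70⌋=3
  n=10…19: ⌊299/70⌋=4 ⌊328/70⌋=4 ⌊357/70⌋=5 ⌊386/70⌋=5 ⌊415/70⌋=5 ⌊444/70⌋=6 ⌊473/70⌋=6 ⌊502/70⌋=7 ⌊531/70⌋=7 ⌊560/70⌋=8
  n=20…29: ⌊589/70⌋=8 ⌊618/70⌋=8 ⌊647/70⌋=9 ⌊676/70⌋=9 ⌊705/70⌋=10 ⌊734/70⌋=10 ⌊763/70⌋=10 ⌊792/70⌋=11 ⌊821/70⌋=11 ⌊850/70⌋=12
  n=30…39: ⌊879/70⌋=12 ⌊908/70⌋=12 ⌊937/70⌋=13 ⌊966/70⌋=13 ⌊995/70⌋=14 ⌊1024/70⌋=14 ⌊1053/70⌋=15 ⌊1082/70⌋=15 ⌊1111/70⌋=15 ⌊1140/70⌋=16
  n=40…49: ⌊1169/70⌋=16 ⌊1198/70⌋=17 ⌊1227/70⌋=17 ⌊1256/70⌋=17 ⌊1285/70⌋=18 ⌊1314/70⌋=18 ⌊1343/70⌋=19 ⌊1372/70⌋=19 ⌊1401/70⌋=20 ⌊1430/70⌋=20
  n=50…59: ⌊1459/70⌋=20 ⌊1488/70⌋=21 ⌊1517/70⌋=21 ⌊1546/70⌋=22 ⌊1575/70⌋=22 ⌊1604/70⌋=22 ⌊1633/70⌋=23 ⌊1662/70⌋=23 ⌊1691/70⌋=24 ⌊1720/70⌋=24
  n=60…69: ⌊1749/70⌋=24 ⌊1778/70⌋=25 ⌊1807/70⌋=25 ⌊1836/70⌋=26 ⌊1865/70⌋=26 ⌊1894/70⌋=27 ⌊1923/70⌋=27 ⌊1952/70⌋=27 ⌊1981/70⌋=28 ⌊2010/70⌋=28
  n=70…79: ⌊2039/70⌋=29 ⌊2068/70⌋=29 ⌊2097/70⌋=29 ⌊2126/70⌋=30 ⌊2155/70⌋=30 ⌊2184/70⌋=31 ⌊2213/70⌋=31 ⌊2242/70⌋=32 ⌊2271/70⌋=32 ⌊2300/70⌋=32
  n=80…89: ⌊2329/70⌋=33 ⌊2358/70⌋=33 ⌊2387/70⌋=34 ⌊2416/70⌋=34 ⌊2445/70⌋=34 ⌊2474/70⌋=35 ⌊2503/70⌋=35 ⌊2532/70⌋=36 ⌊2561/70⌋=36 ⌊2590/70⌋=37
  n=90…99: ⌊2619/70⌋=37 ⌊2648/70⌋=37 ⌊2677/70⌋=38 ⌊2706/70⌋=38 ⌊2735/70⌋=39 ⌊2764/70⌋=39 ⌊2793/70⌋=39 ⌊2822/70⌋=40 ⌊2851/70⌋=40 ⌊2880/70⌋=41
  n=100: ⌊2909/70⌋=41
s_n = t_(n+1) − t_n for n = 0 … 99 gives
prefix = 0010101001010010101001010010100101010010100101010010100101001010100101001010100101001010100101001010
slide a length-6 window over [0..5] … [94..99] (95 windows); first occurrence of each distinct factor:
  [  0..  5] 001010
  [  1..  6] 010101
  [  2..  7] 101010
  [  3..  8] 010100
  [  4..  9] 101001
  [  5.. 10] 010010
  [  6.. 11] 100101
  (the other 88 windows repeat one of these)
distinct factors: {001010, 010010, 010100, 010101, 100101, 101001, 101010}
count = 7  (Sturmian bound for length 6 is 7)

7


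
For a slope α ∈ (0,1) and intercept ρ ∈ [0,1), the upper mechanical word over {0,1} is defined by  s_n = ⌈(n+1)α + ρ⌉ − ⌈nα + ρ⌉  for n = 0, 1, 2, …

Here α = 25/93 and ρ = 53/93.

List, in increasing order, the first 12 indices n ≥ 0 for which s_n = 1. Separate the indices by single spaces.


1 5 9 12 16 20 23 27 31 35 38 42

n=0: ⌈78/93⌉−⌈53/93⌉ = 1−1 = 0
n=1: ⌈103/93⌉−⌈78/93⌉ = 2−1 = 1  ← one
n=2: ⌈128/93⌉−⌈103/93⌉ = 2−2 = 0
n=3: ⌈153/93⌉−⌈128/93⌉ = 2−2 = 0
n=4: ⌈178/93⌉−⌈153/93⌉ = 2−2 = 0
n=5: ⌈203/93⌉−⌈178/93⌉ = 3−2 = 1  ← one
n=6: ⌈228/93⌉−⌈203/93⌉ = 3−3 = 0
n=7: ⌈253/93⌉−⌈228/93⌉ = 3−3 = 0
n=8: ⌈278/93⌉−⌈253/93⌉ = 3−3 = 0
n=9: ⌈303/93⌉−⌈278/93⌉ = 4−3 = 1  ← one
n=10: ⌈328/93⌉−⌈303/93⌉ = 4−4 = 0
n=11: ⌈353/93⌉−⌈328/93⌉ = 4−4 = 0
n=12: ⌈378/93⌉−⌈353/93⌉ = 5−4 = 1  ← one
n=13: ⌈403/93⌉−⌈378/93⌉ = 5−5 = 0
n=14: ⌈428/93⌉−⌈403/93⌉ = 5−5 = 0
n=15: ⌈453/93⌉−⌈428/93⌉ = 5−5 = 0
n=16: ⌈478/93⌉−⌈453/93⌉ = 6−5 = 1  ← one
n=17: ⌈503/93⌉−⌈478/93⌉ = 6−6 = 0
n=18: ⌈528/93⌉−⌈503/93⌉ = 6−6 = 0
n=19: ⌈553/93⌉−⌈528/93⌉ = 6−6 = 0
n=20: ⌈578/93⌉−⌈553/93⌉ = 7−6 = 1  ← one
n=21: ⌈603/93⌉−⌈578/93⌉ = 7−7 = 0
n=22: ⌈628/93⌉−⌈603/93⌉ = 7−7 = 0
n=23: ⌈653/93⌉−⌈628/93⌉ = 8−7 = 1  ← one
n=24: ⌈678/93⌉−⌈653/93⌉ = 8−8 = 0
n=25: ⌈703/93⌉−⌈678/93⌉ = 8−8 = 0
n=26: ⌈728/93⌉−⌈703/93⌉ = 8−8 = 0
n=27: ⌈753/93⌉−⌈728/93⌉ = 9−8 = 1  ← one
n=28: ⌈778/93⌉−⌈753/93⌉ = 9−9 = 0
n=29: ⌈803/93⌉−⌈778/93⌉ = 9−9 = 0
n=30: ⌈828/93⌉−⌈803/93⌉ = 9−9 = 0
n=31: ⌈853/93⌉−⌈828/93⌉ = 10−9 = 1  ← one
n=32: ⌈878/93⌉−⌈853/93⌉ = 10−10 = 0
n=33: ⌈903/93⌉−⌈878/93⌉ = 10−10 = 0
n=34: ⌈928/93⌉−⌈903/93⌉ = 10−10 = 0
n=35: ⌈953/93⌉−⌈928/93⌉ = 11−10 = 1  ← one
n=36: ⌈978/93⌉−⌈953/93⌉ = 11−11 = 0
n=37: ⌈1003/93⌉−⌈978/93⌉ = 11−11 = 0
n=38: ⌈1028/93⌉−⌈1003/93⌉ = 12−11 = 1  ← one
n=39: ⌈1053/93⌉−⌈1028/93⌉ = 12−12 = 0
n=40: ⌈1078/93⌉−⌈1053/93⌉ = 12−12 = 0
n=41: ⌈1103/93⌉−⌈1078/93⌉ = 12−12 = 0
n=42: ⌈1128/93⌉−⌈1103/93⌉ = 13−12 = 1  ← one
positions of the first 12 ones: 1 5 9 12 16 20 23 27 31 35 38 42


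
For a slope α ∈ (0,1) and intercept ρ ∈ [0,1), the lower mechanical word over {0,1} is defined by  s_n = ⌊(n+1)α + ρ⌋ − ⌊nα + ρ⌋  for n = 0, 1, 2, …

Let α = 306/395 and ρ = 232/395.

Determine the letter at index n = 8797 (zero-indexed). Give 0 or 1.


1

(n+1)α + ρ = (8798·306 + 232) / 395 = 2692420/395
nα + ρ     = (8797·306 + 232) / 395 = 2692114/395
⌊2692420/395⌋ = 6816,  ⌊2692114/395⌋ = 6815
s_{8797} = 6816 − 6815 = 1


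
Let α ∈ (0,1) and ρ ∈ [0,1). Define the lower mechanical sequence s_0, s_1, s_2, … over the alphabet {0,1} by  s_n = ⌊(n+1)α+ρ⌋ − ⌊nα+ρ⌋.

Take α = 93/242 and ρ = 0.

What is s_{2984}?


1

(n+1)α + ρ = (2985·93) / 242 = 277605/242
nα + ρ     = (2984·93) / 242 = 277512/242
⌊277605/242⌋ = 1147,  ⌊277512/242⌋ = 1146
s_{2984} = 1147 − 1146 = 1


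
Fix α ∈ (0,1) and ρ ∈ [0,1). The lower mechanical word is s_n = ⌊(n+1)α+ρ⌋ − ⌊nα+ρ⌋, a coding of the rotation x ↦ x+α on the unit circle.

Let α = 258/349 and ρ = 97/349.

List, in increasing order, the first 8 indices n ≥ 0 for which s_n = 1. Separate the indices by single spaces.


n=0: ⌊355/349⌋−⌊97/349⌋ = 1−0 = 1  ← one
n=1: ⌊613/349⌋−⌊355/349⌋ = 1−1 = 0
n=2: ⌊871/349⌋−⌊613/349⌋ = 2−1 = 1  ← one
n=3: ⌊1129/349⌋−⌊871/349⌋ = 3−2 = 1  ← one
n=4: ⌊1387/349⌋−⌊1129/349⌋ = 3−3 = 0
n=5: ⌊1645/349⌋−⌊1387/349⌋ = 4−3 = 1  ← one
n=6: ⌊1903/349⌋−⌊1645/349⌋ = 5−4 = 1  ← one
n=7: ⌊2161/349⌋−⌊1903/349⌋ = 6−5 = 1  ← one
n=8: ⌊2419/349⌋−⌊2161/349⌋ = 6−6 = 0
n=9: ⌊2677/349⌋−⌊2419/349⌋ = 7−6 = 1  ← one
n=10: ⌊2935/349⌋−⌊2677/349⌋ = 8−7 = 1  ← one
positions of the first 8 ones: 0 2 3 5 6 7 9 10

0 2 3 5 6 7 9 10


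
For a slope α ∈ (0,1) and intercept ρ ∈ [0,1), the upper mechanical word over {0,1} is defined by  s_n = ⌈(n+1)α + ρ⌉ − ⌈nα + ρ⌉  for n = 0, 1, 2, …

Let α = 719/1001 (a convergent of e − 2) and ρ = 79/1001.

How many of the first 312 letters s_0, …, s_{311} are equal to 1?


224

#1s = Σ_{n=0}^{311} s_n = Σ_{n=0}^{311} (⌈(n+1)α+ρ⌉ − ⌈nα+ρ⌉)
the sum telescopes: every ⌈nα+ρ⌉ with 0 < n < 312 appears once with + and once with −, leaving ⌈312α+ρ⌉ − ⌈0·α+ρ⌉
312α + ρ = (312·719 + 79) / 1001 = 224407/1001
ρ = 79/1001
⌈224407/1001⌉ = 225,  ⌈79/1001⌉ = 1
#1s = 225 − 1 = 224


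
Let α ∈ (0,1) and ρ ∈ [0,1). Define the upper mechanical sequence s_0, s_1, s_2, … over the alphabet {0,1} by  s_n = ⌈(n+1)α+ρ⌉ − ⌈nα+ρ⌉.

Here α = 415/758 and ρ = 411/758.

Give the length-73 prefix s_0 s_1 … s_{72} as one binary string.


n=0: ⌈(1·415+411)/758⌉ − ⌈(0·415+411)/758⌉ = ⌈826/758⌉ − ⌈411/758⌉ = 2 − 1 = 1
n=1: ⌈(2·415+411)/758⌉ − ⌈(1·415+411)/758⌉ = ⌈1241/758⌉ − ⌈826/758⌉ = 2 − 2 = 0
n=2: ⌈(3·415+411)/758⌉ − ⌈(2·415+411)/758⌉ = ⌈1656/758⌉ − ⌈1241/758⌉ = 3 − 2 = 1
n=3: ⌈(4·415+411)/758⌉ − ⌈(3·415+411)/758⌉ = ⌈2071/758⌉ − ⌈1656/758⌉ = 3 − 3 = 0
n=4: ⌈(5·415+411)/758⌉ − ⌈(4·415+411)/758⌉ = ⌈2486/758⌉ − ⌈2071/758⌉ = 4 − 3 = 1
n=5: ⌈(6·415+411)/758⌉ − ⌈(5·415+411)/758⌉ = ⌈2901/758⌉ − ⌈2486/758⌉ = 4 − 4 = 0
n=6: ⌈(7·415+411)/758⌉ − ⌈(6·415+411)/758⌉ = ⌈3316/758⌉ − ⌈2901/758⌉ = 5 − 4 = 1
n=7: ⌈(8·415+411)/758⌉ − ⌈(7·415+411)/758⌉ = ⌈3731/758⌉ − ⌈3316/758⌉ = 5 − 5 = 0
n=8: ⌈(9·415+411)/758⌉ − ⌈(8·415+411)/758⌉ = ⌈4146/758⌉ − ⌈3731/758⌉ = 6 − 5 = 1
n=9: ⌈(10·415+411)/758⌉ − ⌈(9·415+411)/758⌉ = ⌈4561/758⌉ − ⌈4146/758⌉ = 7 − 6 = 1
n=10: ⌈(11·415+411)/758⌉ − ⌈(10·415+411)/758⌉ = ⌈4976/758⌉ − ⌈4561/758⌉ = 7 − 7 = 0
n=11: ⌈(12·415+411)/758⌉ − ⌈(11·415+411)/758⌉ = ⌈5391/758⌉ − ⌈4976/758⌉ = 8 − 7 = 1
n=12: ⌈(13·415+411)/758⌉ − ⌈(12·415+411)/758⌉ = ⌈5806/758⌉ − ⌈5391/758⌉ = 8 − 8 = 0
n=13: ⌈(14·415+411)/758⌉ − ⌈(13·415+411)/758⌉ = ⌈6221/758⌉ − ⌈5806/758⌉ = 9 − 8 = 1
n=14: ⌈(15·415+411)/758⌉ − ⌈(14·415+411)/758⌉ = ⌈6636/758⌉ − ⌈6221/758⌉ = 9 − 9 = 0
n=15: ⌈(16·415+411)/758⌉ − ⌈(15·415+411)/758⌉ = ⌈7051/758⌉ − ⌈6636/758⌉ = 10 − 9 = 1
n=16: ⌈(17·415+411)/758⌉ − ⌈(16·415+411)/758⌉ = ⌈7466/758⌉ − ⌈7051/758⌉ = 10 − 10 = 0
n=17: ⌈(18·415+411)/758⌉ − ⌈(17·415+411)/758⌉ = ⌈7881/758⌉ − ⌈7466/758⌉ = 11 − 10 = 1
n=18: ⌈(19·415+411)/758⌉ − ⌈(18·415+411)/758⌉ = ⌈8296/758⌉ − ⌈7881/758⌉ = 11 − 11 = 0
n=19: ⌈(20·415+411)/758⌉ − ⌈(19·415+411)/758⌉ = ⌈8711/758⌉ − ⌈8296/758⌉ = 12 − 11 = 1
n=20: ⌈(21·415+411)/758⌉ − ⌈(20·415+411)/758⌉ = ⌈9126/758⌉ − ⌈8711/758⌉ = 13 − 12 = 1
n=21: ⌈(22·415+411)/758⌉ − ⌈(21·415+411)/758⌉ = ⌈9541/758⌉ − ⌈9126/758⌉ = 13 − 13 = 0
n=22: ⌈(23·415+411)/758⌉ − ⌈(22·415+411)/758⌉ = ⌈9956/758⌉ − ⌈9541/758⌉ = 14 − 13 = 1
n=23: ⌈(24·415+411)/758⌉ − ⌈(23·415+411)/758⌉ = ⌈10371/758⌉ − ⌈9956/758⌉ = 14 − 14 = 0
n=24: ⌈(25·415+411)/758⌉ − ⌈(24·415+411)/758⌉ = ⌈10786/758⌉ − ⌈10371/758⌉ = 15 − 14 = 1
n=25: ⌈(26·415+411)/758⌉ − ⌈(25·415+411)/758⌉ = ⌈11201/758⌉ − ⌈10786/758⌉ = 15 − 15 = 0
n=26: ⌈(27·415+411)/758⌉ − ⌈(26·415+411)/758⌉ = ⌈11616/758⌉ − ⌈11201/758⌉ = 16 − 15 = 1
n=27: ⌈(28·415+411)/758⌉ − ⌈(27·415+411)/758⌉ = ⌈12031/758⌉ − ⌈11616/758⌉ = 16 − 16 = 0
n=28: ⌈(29·415+411)/758⌉ − ⌈(28·415+411)/758⌉ = ⌈12446/758⌉ − ⌈12031/758⌉ = 17 − 16 = 1
n=29: ⌈(30·415+411)/758⌉ − ⌈(29·415+411)/758⌉ = ⌈12861/758⌉ − ⌈12446/758⌉ = 17 − 17 = 0
n=30: ⌈(31·415+411)/758⌉ − ⌈(30·415+411)/758⌉ = ⌈13276/758⌉ − ⌈12861/758⌉ = 18 − 17 = 1
n=31: ⌈(32·415+411)/758⌉ − ⌈(31·415+411)/758⌉ = ⌈13691/758⌉ − ⌈13276/758⌉ = 19 − 18 = 1
n=32: ⌈(33·415+411)/758⌉ − ⌈(32·415+411)/758⌉ = ⌈14106/758⌉ − ⌈13691/758⌉ = 19 − 19 = 0
n=33: ⌈(34·415+411)/758⌉ − ⌈(33·415+411)/758⌉ = ⌈14521/758⌉ − ⌈14106/758⌉ = 20 − 19 = 1
n=34: ⌈(35·415+411)/758⌉ − ⌈(34·415+411)/758⌉ = ⌈14936/758⌉ − ⌈14521/758⌉ = 20 − 20 = 0
n=35: ⌈(36·415+411)/758⌉ − ⌈(35·415+411)/758⌉ = ⌈15351/758⌉ − ⌈14936/758⌉ = 21 − 20 = 1
n=36: ⌈(37·415+411)/758⌉ − ⌈(36·415+411)/758⌉ = ⌈15766/758⌉ − ⌈15351/758⌉ = 21 − 21 = 0
n=37: ⌈(38·415+411)/758⌉ − ⌈(37·415+411)/758⌉ = ⌈16181/758⌉ − ⌈15766/758⌉ = 22 − 21 = 1
n=38: ⌈(39·415+411)/758⌉ − ⌈(38·415+411)/758⌉ = ⌈16596/758⌉ − ⌈16181/758⌉ = 22 − 22 = 0
n=39: ⌈(40·415+411)/758⌉ − ⌈(39·415+411)/758⌉ = ⌈17011/758⌉ − ⌈16596/758⌉ = 23 − 22 = 1
n=40: ⌈(41·415+411)/758⌉ − ⌈(40·415+411)/758⌉ = ⌈17426/758⌉ − ⌈17011/758⌉ = 23 − 23 = 0
n=41: ⌈(42·415+411)/758⌉ − ⌈(41·415+411)/758⌉ = ⌈17841/758⌉ − ⌈17426/758⌉ = 24 − 23 = 1
n=42: ⌈(43·415+411)/758⌉ − ⌈(42·415+411)/758⌉ = ⌈18256/758⌉ − ⌈17841/758⌉ = 25 − 24 = 1
n=43: ⌈(44·415+411)/758⌉ − ⌈(43·415+411)/758⌉ = ⌈18671/758⌉ − ⌈18256/758⌉ = 25 − 25 = 0
n=44: ⌈(45·415+411)/758⌉ − ⌈(44·415+411)/758⌉ = ⌈19086/758⌉ − ⌈18671/758⌉ = 26 − 25 = 1
n=45: ⌈(46·415+411)/758⌉ − ⌈(45·415+411)/758⌉ = ⌈19501/758⌉ − ⌈19086/758⌉ = 26 − 26 = 0
n=46: ⌈(47·415+411)/758⌉ − ⌈(46·415+411)/758⌉ = ⌈19916/758⌉ − ⌈19501/758⌉ = 27 − 26 = 1
n=47: ⌈(48·415+411)/758⌉ − ⌈(47·415+411)/758⌉ = ⌈20331/758⌉ − ⌈19916/758⌉ = 27 − 27 = 0
n=48: ⌈(49·415+411)/758⌉ − ⌈(48·415+411)/758⌉ = ⌈20746/758⌉ − ⌈20331/758⌉ = 28 − 27 = 1
n=49: ⌈(50·415+411)/758⌉ − ⌈(49·415+411)/758⌉ = ⌈21161/758⌉ − ⌈20746/758⌉ = 28 − 28 = 0
n=50: ⌈(51·415+411)/758⌉ − ⌈(50·415+411)/758⌉ = ⌈21576/758⌉ − ⌈21161/758⌉ = 29 − 28 = 1
n=51: ⌈(52·415+411)/758⌉ − ⌈(51·415+411)/758⌉ = ⌈21991/758⌉ − ⌈21576/758⌉ = 30 − 29 = 1
n=52: ⌈(53·415+411)/758⌉ − ⌈(52·415+411)/758⌉ = ⌈22406/758⌉ − ⌈21991/758⌉ = 30 − 30 = 0
n=53: ⌈(54·415+411)/758⌉ − ⌈(53·415+411)/758⌉ = ⌈22821/758⌉ − ⌈22406/758⌉ = 31 − 30 = 1
n=54: ⌈(55·415+411)/758⌉ − ⌈(54·415+411)/758⌉ = ⌈23236/758⌉ − ⌈22821/758⌉ = 31 − 31 = 0
n=55: ⌈(56·415+411)/758⌉ − ⌈(55·415+411)/758⌉ = ⌈23651/758⌉ − ⌈23236/758⌉ = 32 − 31 = 1
n=56: ⌈(57·415+411)/758⌉ − ⌈(56·415+411)/758⌉ = ⌈24066/758⌉ − ⌈23651/758⌉ = 32 − 32 = 0
n=57: ⌈(58·415+411)/758⌉ − ⌈(57·415+411)/758⌉ = ⌈24481/758⌉ − ⌈24066/758⌉ = 33 − 32 = 1
n=58: ⌈(59·415+411)/758⌉ − ⌈(58·415+411)/758⌉ = ⌈24896/758⌉ − ⌈24481/758⌉ = 33 − 33 = 0
n=59: ⌈(60·415+411)/758⌉ − ⌈(59·415+411)/758⌉ = ⌈25311/758⌉ − ⌈24896/758⌉ = 34 − 33 = 1
n=60: ⌈(61·415+411)/758⌉ − ⌈(60·415+411)/758⌉ = ⌈25726/758⌉ − ⌈25311/758⌉ = 34 − 34 = 0
n=61: ⌈(62·415+411)/758⌉ − ⌈(61·415+411)/758⌉ = ⌈26141/758⌉ − ⌈25726/758⌉ = 35 − 34 = 1
n=62: ⌈(63·415+411)/758⌉ − ⌈(62·415+411)/758⌉ = ⌈26556/758⌉ − ⌈26141/758⌉ = 36 − 35 = 1
n=63: ⌈(64·415+411)/758⌉ − ⌈(63·415+411)/758⌉ = ⌈26971/758⌉ − ⌈26556/758⌉ = 36 − 36 = 0
n=64: ⌈(65·415+411)/758⌉ − ⌈(64·415+411)/758⌉ = ⌈27386/758⌉ − ⌈26971/758⌉ = 37 − 36 = 1
n=65: ⌈(66·415+411)/758⌉ − ⌈(65·415+411)/758⌉ = ⌈27801/758⌉ − ⌈27386/758⌉ = 37 − 37 = 0
n=66: ⌈(67·415+411)/758⌉ − ⌈(66·415+411)/758⌉ = ⌈28216/758⌉ − ⌈27801/758⌉ = 38 − 37 = 1
n=67: ⌈(68·415+411)/758⌉ − ⌈(67·415+411)/758⌉ = ⌈28631/758⌉ − ⌈28216/758⌉ = 38 − 38 = 0
n=68: ⌈(69·415+411)/758⌉ − ⌈(68·415+411)/758⌉ = ⌈29046/758⌉ − ⌈28631/758⌉ = 39 − 38 = 1
n=69: ⌈(70·415+411)/758⌉ − ⌈(69·415+411)/758⌉ = ⌈29461/758⌉ − ⌈29046/758⌉ = 39 − 39 = 0
n=70: ⌈(71·415+411)/758⌉ − ⌈(70·415+411)/758⌉ = ⌈29876/758⌉ − ⌈29461/758⌉ = 40 − 39 = 1
n=71: ⌈(72·415+411)/758⌉ − ⌈(71·415+411)/758⌉ = ⌈30291/758⌉ − ⌈29876/758⌉ = 40 − 40 = 0
n=72: ⌈(73·415+411)/758⌉ − ⌈(72·415+411)/758⌉ = ⌈30706/758⌉ − ⌈30291/758⌉ = 41 − 40 = 1

1010101011010101010110101010101101010101011010101011010101010110101010101


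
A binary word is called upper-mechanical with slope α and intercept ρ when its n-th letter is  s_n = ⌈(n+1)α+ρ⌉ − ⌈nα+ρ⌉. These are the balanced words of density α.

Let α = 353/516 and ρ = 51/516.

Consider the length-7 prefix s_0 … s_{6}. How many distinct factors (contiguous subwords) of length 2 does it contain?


t_n = ⌈(n·353+51)/516⌉ for n = 0 … 7:
  n=0…7: ⌈51/516⌉=1 ⌈404/516⌉=1 ⌈757/516⌉=2 ⌈1110/516⌉=3 ⌈1463/516⌉=3 ⌈1816/516⌉=4 ⌈2169/516⌉=5 ⌈2522/516⌉=5
s_n = t_(n+1) − t_n for n = 0 … 6 gives
prefix = 0110110
slide a length-2 window over [0..1] … [5..6] (6 windows); first occurrence of each distinct factor:
  [  0..  1] 01
  [  1..  2] 11
  [  2..  3] 10
  (the other 3 windows repeat one of these)
distinct factors: {01, 10, 11}
count = 3  (Sturmian bound for length 2 is 3)

3


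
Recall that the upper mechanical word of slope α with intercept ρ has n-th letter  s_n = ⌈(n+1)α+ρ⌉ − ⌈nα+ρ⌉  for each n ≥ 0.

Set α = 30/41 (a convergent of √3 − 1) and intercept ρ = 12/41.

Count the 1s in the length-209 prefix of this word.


153

#1s = Σ_{n=0}^{208} s_n = Σ_{n=0}^{208} (⌈(n+1)α+ρ⌉ − ⌈nα+ρ⌉)
the sum telescopes: every ⌈nα+ρ⌉ with 0 < n < 209 appears once with + and once with −, leaving ⌈209α+ρ⌉ − ⌈0·α+ρ⌉
209α + ρ = (209·30 + 12) / 41 = 6282/41
ρ = 12/41
⌈6282/41⌉ = 154,  ⌈12/41⌉ = 1
#1s = 154 − 1 = 153


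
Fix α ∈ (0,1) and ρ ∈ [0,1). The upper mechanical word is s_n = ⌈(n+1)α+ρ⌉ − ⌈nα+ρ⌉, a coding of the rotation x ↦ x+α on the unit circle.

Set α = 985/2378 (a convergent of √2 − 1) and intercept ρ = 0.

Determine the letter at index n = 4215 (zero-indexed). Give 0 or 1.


1

(n+1)α + ρ = (4216·985) / 2378 = 4152760/2378
nα + ρ     = (4215·985) / 2378 = 4151775/2378
⌈4152760/2378⌉ = 1747,  ⌈4151775/2378⌉ = 1746
s_{4215} = 1747 − 1746 = 1


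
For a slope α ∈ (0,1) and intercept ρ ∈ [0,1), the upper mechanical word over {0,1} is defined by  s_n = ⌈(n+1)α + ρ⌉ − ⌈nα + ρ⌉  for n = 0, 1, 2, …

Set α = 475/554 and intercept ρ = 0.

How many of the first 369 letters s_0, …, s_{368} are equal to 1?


#1s = Σ_{n=0}^{368} s_n = Σ_{n=0}^{368} (⌈(n+1)α+ρ⌉ − ⌈nα+ρ⌉)
the sum telescopes: every ⌈nα+ρ⌉ with 0 < n < 369 appears once with + and once with −, leaving ⌈369α+ρ⌉ − ⌈0·α+ρ⌉
369α + ρ = (369·475) / 554 = 175275/554
ρ = 0/554
⌈175275/554⌉ = 317,  ⌈0/554⌉ = 0
#1s = 317 − 0 = 317

317


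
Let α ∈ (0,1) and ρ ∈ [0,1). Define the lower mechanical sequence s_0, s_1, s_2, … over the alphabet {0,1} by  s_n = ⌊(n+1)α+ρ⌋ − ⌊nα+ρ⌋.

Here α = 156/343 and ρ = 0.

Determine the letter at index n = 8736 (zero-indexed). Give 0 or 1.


(n+1)α + ρ = (8737·156) / 343 = 1362972/343
nα + ρ     = (8736·156) / 343 = 1362816/343
⌊1362972/343⌋ = 3973,  ⌊1362816/343⌋ = 3973
s_{8736} = 3973 − 3973 = 0

0


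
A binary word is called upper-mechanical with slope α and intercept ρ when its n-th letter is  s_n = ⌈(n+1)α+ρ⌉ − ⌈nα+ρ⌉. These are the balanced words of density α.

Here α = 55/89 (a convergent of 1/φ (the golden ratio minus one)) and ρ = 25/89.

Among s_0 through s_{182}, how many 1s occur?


#1s = Σ_{n=0}^{182} s_n = Σ_{n=0}^{182} (⌈(n+1)α+ρ⌉ − ⌈nα+ρ⌉)
the sum telescopes: every ⌈nα+ρ⌉ with 0 < n < 183 appears once with + and once with −, leaving ⌈183α+ρ⌉ − ⌈0·α+ρ⌉
183α + ρ = (183·55 + 25) / 89 = 10090/89
ρ = 25/89
⌈10090/89⌉ = 114,  ⌈25/89⌉ = 1
#1s = 114 − 1 = 113

113


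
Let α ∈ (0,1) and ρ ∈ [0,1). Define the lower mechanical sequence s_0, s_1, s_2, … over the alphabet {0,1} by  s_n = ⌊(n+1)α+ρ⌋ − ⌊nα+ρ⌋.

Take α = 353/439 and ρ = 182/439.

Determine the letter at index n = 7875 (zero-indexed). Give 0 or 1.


(n+1)α + ρ = (7876·353 + 182) / 439 = 2780410/439
nα + ρ     = (7875·353 + 182) / 439 = 2780057/439
⌊2780410/439⌋ = 6333,  ⌊2780057/439⌋ = 6332
s_{7875} = 6333 − 6332 = 1

1


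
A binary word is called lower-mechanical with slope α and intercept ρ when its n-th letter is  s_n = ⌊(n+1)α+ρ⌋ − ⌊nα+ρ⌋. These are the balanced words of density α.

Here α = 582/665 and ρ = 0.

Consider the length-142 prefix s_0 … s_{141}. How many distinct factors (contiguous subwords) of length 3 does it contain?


4

t_n = ⌊(n·582)/665⌋ for n = 0 … 142:
  n=0…9: ⌊0/665⌋=0 ⌊582/665⌋=0 ⌊1164/665⌋=1 ⌊1746/665⌋=2 ⌊2328/665⌋=3 ⌊2910/665⌋=4 ⌊3492/665⌋=5 ⌊4074/665⌋=6 ⌊4656/665⌋=7 ⌊5238/665⌋=7
  n=10…19: ⌊5820/665⌋=8 ⌊6402/665⌋=9 ⌊6984/665⌋=10 ⌊7566/665⌋=11 ⌊8148/665⌋=12 ⌊8730/665⌋=13 ⌊9312/665⌋=14 ⌊9894/665⌋=14 ⌊10476/665⌋=15 ⌊11058/665⌋=16
  n=20…29: ⌊11640/665⌋=17 ⌊12222/665⌋=18 ⌊12804/665⌋=19 ⌊13386/665⌋=20 ⌊13968/665⌋=21 ⌊14550/665⌋=21 ⌊15132/665⌋=22 ⌊15714/665⌋=23 ⌊16296/665⌋=24 ⌊16878/665⌋=25
  n=30…39: ⌊17460/665⌋=26 ⌊18042/665⌋=27 ⌊18624/665⌋=28 ⌊19206/665⌋=28 ⌊19788/665⌋=29 ⌊20370/665⌋=30 ⌊20952/665⌋=31 ⌊21534/665⌋=32 ⌊22116/665⌋=33 ⌊22698/665⌋=34
  n=40…49: ⌊23280/665⌋=35 ⌊23862/665⌋=35 ⌊24444/665⌋=36 ⌊25026/665⌋=37 ⌊25608/665⌋=38 ⌊26190/665⌋=39 ⌊26772/665⌋=40 ⌊27354/665⌋=41 ⌊27936/665⌋=42 ⌊28518/665⌋=42
  n=50…59: ⌊29100/665⌋=43 ⌊29682/665⌋=44 ⌊30264/665⌋=45 ⌊30846/665⌋=46 ⌊31428/665⌋=47 ⌊32010/665⌋=48 ⌊32592/665⌋=49 ⌊33174/665⌋=49 ⌊33756/665⌋=50 ⌊34338/665⌋=51
  n=60…69: ⌊34920/665⌋=52 ⌊35502/665⌋=53 ⌊36084/665⌋=54 ⌊36666/665⌋=55 ⌊37248/665⌋=56 ⌊37830/665⌋=56 ⌊38412/665⌋=57 ⌊38994/665⌋=58 ⌊39576/665⌋=59 ⌊40158/665⌋=60
  n=70…79: ⌊40740/665⌋=61 ⌊41322/665⌋=62 ⌊41904/665⌋=63 ⌊42486/665⌋=63 ⌊43068/665⌋=64 ⌊43650/665⌋=65 ⌊44232/665⌋=66 ⌊44814/665⌋=67 ⌊45396/665⌋=68 ⌊45978/665⌋=69
  n=80…89: ⌊46560/665⌋=70 ⌊47142/665⌋=70 ⌊47724/665⌋=71 ⌊48306/665⌋=72 ⌊48888/665⌋=73 ⌊49470/665⌋=74 ⌊50052/665⌋=75 ⌊50634/665⌋=76 ⌊51216/665⌋=77 ⌊51798/665⌋=77
  n=90…99: ⌊52380/665⌋=78 ⌊52962/665⌋=79 ⌊53544/665⌋=80 ⌊54126/665⌋=81 ⌊54708/665⌋=82 ⌊55290/665⌋=83 ⌊55872/665⌋=84 ⌊56454/665⌋=84 ⌊57036/665⌋=85 ⌊57618/665⌋=86
  n=100…109: ⌊58200/665⌋=87 ⌊58782/665⌋=88 ⌊59364/665⌋=89 ⌊59946/665⌋=90 ⌊60528/665⌋=91 ⌊61110/665⌋=91 ⌊61692/665⌋=92 ⌊62274/665⌋=93 ⌊62856/665⌋=94 ⌊63438/665⌋=95
  n=110…119: ⌊64020/665⌋=96 ⌊64602/665⌋=97 ⌊65184/665⌋=98 ⌊65766/665⌋=98 ⌊66348/665⌋=99 ⌊66930/665⌋=100 ⌊67512/665⌋=101 ⌊68094/665⌋=102 ⌊68676/665⌋=103 ⌊69258/665⌋=104
  n=120…129: ⌊69840/665⌋=105 ⌊70422/665⌋=105 ⌊71004/665⌋=106 ⌊71586/665⌋=107 ⌊72168/665⌋=108 ⌊72750/665⌋=109 ⌊73332/665⌋=110 ⌊73914/665⌋=111 ⌊74496/665⌋=112 ⌊75078/665⌋=112
  n=130…139: ⌊75660/665⌋=113 ⌊76242/665⌋=114 ⌊76824/665⌋=115 ⌊77406/665⌋=116 ⌊77988/665⌋=117 ⌊78570/665⌋=118 ⌊79152/665⌋=119 ⌊79734/665⌋=119 ⌊80316/665⌋=120 ⌊80898/665⌋=121
  n=140…142: ⌊81480/665⌋=122 ⌊82062/665⌋=123 ⌊82644/665⌋=124
s_n = t_(n+1) − t_n for n = 0 … 141 gives
prefix = 0111111101111111011111110111111101111111011111110111111101111111011111110111111101111111011111110111111101111111011111110111111101111111011111
slide a length-3 window over [0..2] … [139..141] (140 windows); first occurrence of each distinct factor:
  [  0..  2] 011
  [  1..  3] 111
  [  6..  8] 110
  [  7..  9] 101
  (the other 136 windows repeat one of these)
distinct factors: {011, 101, 110, 111}
count = 4  (Sturmian bound for length 3 is 4)


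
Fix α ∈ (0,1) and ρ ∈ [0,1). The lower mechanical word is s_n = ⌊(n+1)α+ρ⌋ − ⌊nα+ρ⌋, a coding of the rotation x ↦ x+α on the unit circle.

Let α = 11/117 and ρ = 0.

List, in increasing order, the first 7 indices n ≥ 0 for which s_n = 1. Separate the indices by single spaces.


n=0: ⌊11/117⌋−⌊0/117⌋ = 0−0 = 0
n=1: ⌊22/117⌋−⌊11/117⌋ = 0−0 = 0
  …
n=10: ⌊121/117⌋−⌊110/117⌋ = 1−0 = 1  ← one
n=11: ⌊132/117⌋−⌊121/117⌋ = 1−1 = 0
n=12: ⌊143/117⌋−⌊132/117⌋ = 1−1 = 0
  …
n=21: ⌊242/117⌋−⌊231/117⌋ = 2−1 = 1  ← one
n=22: ⌊253/117⌋−⌊242/117⌋ = 2−2 = 0
n=23: ⌊264/117⌋−⌊253/117⌋ = 2−2 = 0
  …
n=31: ⌊352/117⌋−⌊341/117⌋ = 3−2 = 1  ← one
n=32: ⌊363/117⌋−⌊352/117⌋ = 3−3 = 0
n=33: ⌊374/117⌋−⌊363/117⌋ = 3−3 = 0
  …
n=42: ⌊473/117⌋−⌊462/117⌋ = 4−3 = 1  ← one
n=43: ⌊484/117⌋−⌊473/117⌋ = 4−4 = 0
n=44: ⌊495/117⌋−⌊484/117⌋ = 4−4 = 0
  …
n=53: ⌊594/117⌋−⌊583/117⌋ = 5−4 = 1  ← one
n=54: ⌊605/117⌋−⌊594/117⌋ = 5−5 = 0
n=55: ⌊616/117⌋−⌊605/117⌋ = 5−5 = 0
  …
n=63: ⌊704/117⌋−⌊693/117⌋ = 6−5 = 1  ← one
n=64: ⌊715/117⌋−⌊704/117⌋ = 6−6 = 0
n=65: ⌊726/117⌋−⌊715/117⌋ = 6−6 = 0
  …
n=74: ⌊825/117⌋−⌊814/117⌋ = 7−6 = 1  ← one
positions of the first 7 ones: 10 21 31 42 53 63 74

10 21 31 42 53 63 74


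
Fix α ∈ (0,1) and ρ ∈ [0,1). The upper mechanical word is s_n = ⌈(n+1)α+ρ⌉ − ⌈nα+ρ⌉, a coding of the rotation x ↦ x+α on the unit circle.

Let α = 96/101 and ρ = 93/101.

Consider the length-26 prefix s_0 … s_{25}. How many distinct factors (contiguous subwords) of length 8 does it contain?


9

t_n = ⌈(n·96+93)/101⌉ for n = 0 … 26:
  n=0…9: ⌈93/101⌉=1 ⌈189/101⌉=2 ⌈285/101⌉=3 ⌈381/101⌉=4 ⌈477/101⌉=5 ⌈573/101⌉=6 ⌈669/101⌉=7 ⌈765/101⌉=8 ⌈861/101⌉=9 ⌈957/101⌉=10
  n=10…19: ⌈1053/101⌉=11 ⌈1149/101⌉=12 ⌈1245/101⌉=13 ⌈1341/101⌉=14 ⌈1437/101⌉=15 ⌈1533/101⌉=16 ⌈1629/101⌉=17 ⌈1725/101⌉=18 ⌈1821/101⌉=19 ⌈1917/101⌉=19
  n=20…26: ⌈2013/101⌉=20 ⌈2109/101⌉=21 ⌈2205/101⌉=22 ⌈2301/101⌉=23 ⌈2397/101⌉=24 ⌈2493/101⌉=25 ⌈2589/101⌉=26
s_n = t_(n+1) − t_n for n = 0 … 25 gives
prefix = 11111111111111111101111111
slide a length-8 window over [0..7] … [18..25] (19 windows); first occurrence of each distinct factor:
  [  0..  7] 11111111
  [ 11.. 18] 11111110
  [ 12.. 19] 11111101
  [ 13.. 20] 11111011
  [ 14.. 21] 11110111
  [ 15.. 22] 11101111
  [ 16.. 23] 11011111
  [ 17.. 24] 10111111
  [ 18.. 25] 01111111
  (the other 10 windows repeat one of these)
distinct factors: {01111111, 10111111, 11011111, 11101111, 11110111, 11111011, 11111101, 11111110, 11111111}
count = 9  (Sturmian bound for length 8 is 9)
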